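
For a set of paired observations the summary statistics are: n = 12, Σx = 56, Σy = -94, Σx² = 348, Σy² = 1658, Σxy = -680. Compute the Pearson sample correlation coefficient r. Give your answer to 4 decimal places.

S_xy = nΣxy − ΣxΣy = 12·(-680) − 56·(-94) = -8160 − (-5264) = -2896
S_xx = nΣx² − (Σx)² = 12·348 − 56² = 4176 − 3136 = 1040
S_yy = nΣy² − (Σy)² = 12·1658 − (-94)² = 19896 − 8836 = 11060
r = S_xy / √(S_xx·S_yy) = -2896 / √(1040·11060) = -2896 / √11502400 = -2896 / 3391.5188 = -0.8539

-0.8539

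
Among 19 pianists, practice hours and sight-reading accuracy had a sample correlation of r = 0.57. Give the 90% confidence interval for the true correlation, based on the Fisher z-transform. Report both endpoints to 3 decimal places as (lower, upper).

(0.232, 0.785)

Fisher z: z_r = atanh(r) = ½·ln((1+0.57)/(1−0.57)) = 0.647523
SE(z) = 1/√(n−3) = 1/√16 = 0.250000
90% ⇒ z* = 1.645; margin = 1.645·0.250000 = 0.411250
CI on z-scale: (0.236273, 1.058773)
Back-transform: tanh(0.236273) = 0.231972, tanh(1.058773) = 0.785194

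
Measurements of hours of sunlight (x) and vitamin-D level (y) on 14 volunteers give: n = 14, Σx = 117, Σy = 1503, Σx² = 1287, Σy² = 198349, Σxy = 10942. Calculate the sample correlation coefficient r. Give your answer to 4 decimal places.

-0.4786

Numerator: nΣxy − (Σx)(Σy) = 14·10942 − (117)(1503) = -22663
Denominator: √[(nΣx²−(Σx)²)(nΣy²−(Σy)²)]
  nΣx²−(Σx)² = 14·1287 − 13689 = 4329;  nΣy²−(Σy)² = 14·198349 − 2259009 = 517877
  √(4329·517877) = √2241889533 = 47348.5959
r = -22663 / 47348.5959 = -0.4786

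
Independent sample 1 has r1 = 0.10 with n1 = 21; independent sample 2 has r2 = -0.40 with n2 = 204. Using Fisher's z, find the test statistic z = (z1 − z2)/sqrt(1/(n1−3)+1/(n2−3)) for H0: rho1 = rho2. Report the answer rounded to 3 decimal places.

2.130

Fisher z-transforms: z1 = atanh(0.10) = 0.100335, z2 = atanh(-0.40) = -0.423649; difference d = 0.523984
Var(d) = 1/18 + 1/201 = 0.0555556 + 0.0049751 = 0.0605307
z = d/√Var(d) = 0.523984 / √0.0605307 = 0.523984 / 0.246030 = 2.130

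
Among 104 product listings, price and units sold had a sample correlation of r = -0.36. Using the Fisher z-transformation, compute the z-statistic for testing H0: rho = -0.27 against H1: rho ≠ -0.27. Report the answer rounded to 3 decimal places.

-1.005

Fisher z: atanh(-0.36) = -0.376886, atanh(-0.27) = -0.276864
z = (z_r − z_0)·√(n−3) = (-0.376886 − (-0.276864))·√101 = -0.100022 · 10.049876 = -1.005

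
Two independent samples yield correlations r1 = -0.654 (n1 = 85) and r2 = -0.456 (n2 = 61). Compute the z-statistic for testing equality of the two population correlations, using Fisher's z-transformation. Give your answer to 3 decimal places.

-1.690

Fisher z-transforms: z1 = atanh(-0.654) = -0.782257, z2 = atanh(-0.456) = -0.492249; difference d = -0.290008
Var(d) = 1/82 + 1/58 = 0.0121951 + 0.0172414 = 0.0294365
z = d/√Var(d) = -0.290008 / √0.0294365 = -0.290008 / 0.171571 = -1.690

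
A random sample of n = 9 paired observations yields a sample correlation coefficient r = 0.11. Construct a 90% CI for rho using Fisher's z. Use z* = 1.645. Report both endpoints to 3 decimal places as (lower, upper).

z_r = atanh(0.11) = 0.110447;  SE = 1/√(n−3) = 1/√6 = 0.408248
z-limits: 0.110447 ± 1.645·0.408248 = 0.110447 ± 0.671568 = [-0.561121, 0.782015]
ρ-limits: (tanh -0.561121, tanh 0.782015) = (-0.509, 0.654)

(-0.509, 0.654)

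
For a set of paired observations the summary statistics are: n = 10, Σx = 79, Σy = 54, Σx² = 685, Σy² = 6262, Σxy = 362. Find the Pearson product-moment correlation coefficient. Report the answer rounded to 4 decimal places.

-0.1071

Numerator: nΣxy − (Σx)(Σy) = 10·362 − (79)(54) = -646
Denominator: √[(nΣx²−(Σx)²)(nΣy²−(Σy)²)]
  nΣx²−(Σx)² = 10·685 − 6241 = 609;  nΣy²−(Σy)² = 10·6262 − 2916 = 59704
  √(609·59704) = √36359736 = 6029.9035
r = -646 / 6029.9035 = -0.1071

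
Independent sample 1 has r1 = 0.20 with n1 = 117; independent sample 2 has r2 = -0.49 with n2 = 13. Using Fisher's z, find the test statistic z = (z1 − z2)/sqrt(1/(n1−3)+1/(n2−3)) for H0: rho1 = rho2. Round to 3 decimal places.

z1 = atanh(0.20) = 0.202733,  z2 = atanh(-0.49) = -0.536060
SE = √(1/(n1−3) + 1/(n2−3)) = √(1/114 + 1/10) = √(0.0087719 + 0.1000000) = √0.1087719 = 0.329806
z = (z1 − z2)/SE = (0.202733 − (-0.536060)) / 0.329806 = 0.738793 / 0.329806 = 2.240

2.240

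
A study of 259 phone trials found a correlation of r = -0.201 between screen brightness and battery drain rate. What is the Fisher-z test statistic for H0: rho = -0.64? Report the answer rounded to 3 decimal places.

8.870

Fisher z: atanh(-0.201) = -0.203774, atanh(-0.64) = -0.758174
z = (z_r − z_0)·√(n−3) = (-0.203774 − (-0.758174))·√256 = 0.554400 · 16.000000 = 8.870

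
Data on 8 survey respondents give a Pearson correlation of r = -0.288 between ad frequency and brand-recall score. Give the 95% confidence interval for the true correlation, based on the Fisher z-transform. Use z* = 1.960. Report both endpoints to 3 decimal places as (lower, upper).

(-0.825, 0.523)

z_r = atanh(-0.288) = -0.296384;  SE = 1/√(n−3) = 1/√5 = 0.447214
z-limits: -0.296384 ± 1.960·0.447214 = -0.296384 ± 0.876539 = [-1.172923, 0.580155]
ρ-limits: (tanh -1.172923, tanh 0.580155) = (-0.825, 0.523)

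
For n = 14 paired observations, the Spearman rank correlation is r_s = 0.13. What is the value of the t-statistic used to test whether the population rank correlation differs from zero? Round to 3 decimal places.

t = r_s·√(n−2) / √(1−r_s²) with r_s = 0.13, n = 14
  = 0.13·√12 / √(1 − 0.0169)
  = 0.13·3.464102 / 0.991514
  = 0.450333 / 0.991514 = 0.454

0.454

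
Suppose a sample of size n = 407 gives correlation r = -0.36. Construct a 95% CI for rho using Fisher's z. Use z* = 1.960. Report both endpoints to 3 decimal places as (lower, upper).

z_r = atanh(-0.36) = -0.376886;  SE = 1/√(n−3) = 1/√404 = 0.049752
z-limits: -0.376886 ± 1.960·0.049752 = -0.376886 ± 0.097514 = [-0.474400, -0.279372]
ρ-limits: (tanh -0.474400, tanh -0.279372) = (-0.442, -0.272)

(-0.442, -0.272)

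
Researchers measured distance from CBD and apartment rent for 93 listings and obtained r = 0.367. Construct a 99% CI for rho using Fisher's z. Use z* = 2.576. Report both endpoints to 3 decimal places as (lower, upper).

Fisher z: z_r = atanh(r) = ½·ln((1+0.367)/(1−0.367)) = 0.384952
SE(z) = 1/√(n−3) = 1/√90 = 0.105409
99% ⇒ z* = 2.576; margin = 2.576·0.105409 = 0.271534
CI on z-scale: (0.113418, 0.656486)
Back-transform: tanh(0.113418) = 0.112934, tanh(0.656486) = 0.576020

(0.113, 0.576)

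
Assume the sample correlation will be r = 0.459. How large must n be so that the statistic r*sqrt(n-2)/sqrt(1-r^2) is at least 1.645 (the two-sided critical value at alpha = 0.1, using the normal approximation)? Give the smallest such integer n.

Need r·√(n−2)/√(1−r²) ≥ 1.645
√(n−2) ≥ 1.645·√(1−0.210681) / 0.459 = 1.645·0.888436 / 0.459 = 3.1840
n−2 ≥ 10.1379  ⇒  n ≥ 12.1379
Smallest integer n = 13

13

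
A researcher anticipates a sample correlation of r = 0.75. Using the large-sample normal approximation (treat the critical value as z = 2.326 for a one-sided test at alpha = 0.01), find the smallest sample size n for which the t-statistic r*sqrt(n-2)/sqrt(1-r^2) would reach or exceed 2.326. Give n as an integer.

7

Need r·√(n−2)/√(1−r²) ≥ 2.326
√(n−2) ≥ 2.326·√(1−0.5625) / 0.75 = 2.326·0.661438 / 0.75 = 2.0513
n−2 ≥ 4.2078  ⇒  n ≥ 6.2078
Smallest integer n = 7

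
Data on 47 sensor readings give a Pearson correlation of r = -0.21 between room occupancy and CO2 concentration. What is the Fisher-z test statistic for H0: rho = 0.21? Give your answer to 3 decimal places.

-2.828

z_r = atanh(-0.21) = -0.213171,  z_0 = atanh(0.21) = 0.213171
SE = 1/√(n−3) = 1/√44 = 0.150756
z = (z_r − z_0)/SE = (-0.213171 − 0.213171) / 0.150756 = -0.426342 / 0.150756 = -2.828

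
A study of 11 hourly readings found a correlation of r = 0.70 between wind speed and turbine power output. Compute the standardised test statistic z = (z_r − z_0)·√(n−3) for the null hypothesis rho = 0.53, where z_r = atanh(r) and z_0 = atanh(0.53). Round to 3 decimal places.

Fisher z: atanh(0.70) = 0.867301, atanh(0.53) = 0.590145
z = (z_r − z_0)·√(n−3) = (0.867301 − 0.590145)·√8 = 0.277156 · 2.828427 = 0.784

0.784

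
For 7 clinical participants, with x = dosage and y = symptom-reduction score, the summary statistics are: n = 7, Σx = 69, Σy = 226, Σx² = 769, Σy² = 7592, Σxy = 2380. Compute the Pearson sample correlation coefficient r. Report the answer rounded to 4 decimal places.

0.9399

Numerator: nΣxy − (Σx)(Σy) = 7·2380 − (69)(226) = 1066
Denominator: √[(nΣx²−(Σx)²)(nΣy²−(Σy)²)]
  nΣx²−(Σx)² = 7·769 − 4761 = 622;  nΣy²−(Σy)² = 7·7592 − 51076 = 2068
  √(622·2068) = √1286296 = 1134.1499
r = 1066 / 1134.1499 = 0.9399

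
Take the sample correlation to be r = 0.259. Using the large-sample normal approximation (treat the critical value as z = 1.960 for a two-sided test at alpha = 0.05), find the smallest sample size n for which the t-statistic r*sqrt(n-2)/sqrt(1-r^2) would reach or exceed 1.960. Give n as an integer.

56

Need r·√(n−2)/√(1−r²) ≥ 1.960
√(n−2) ≥ 1.960·√(1−0.067081) / 0.259 = 1.960·0.965877 / 0.259 = 7.3093
n−2 ≥ 53.4259  ⇒  n ≥ 55.4259
Smallest integer n = 56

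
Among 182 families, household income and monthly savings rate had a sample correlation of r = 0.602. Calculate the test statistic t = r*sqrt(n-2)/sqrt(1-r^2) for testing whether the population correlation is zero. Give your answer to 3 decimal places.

t = r·√(n−2) / √(1−r²) with r = 0.602, n = 182
  = 0.602·√180 / √(1 − 0.362404)
  = 0.602·13.416408 / 0.798496
  = 8.076678 / 0.798496 = 10.115

10.115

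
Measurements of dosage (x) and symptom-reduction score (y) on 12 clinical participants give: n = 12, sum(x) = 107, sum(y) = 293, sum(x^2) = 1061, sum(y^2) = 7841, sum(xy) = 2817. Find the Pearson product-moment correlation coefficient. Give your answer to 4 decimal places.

Numerator: nΣxy − (Σx)(Σy) = 12·2817 − (107)(293) = 2453
Denominator: √[(nΣx²−(Σx)²)(nΣy²−(Σy)²)]
  nΣx²−(Σx)² = 12·1061 − 11449 = 1283;  nΣy²−(Σy)² = 12·7841 − 85849 = 8243
  √(1283·8243) = √10575769 = 3252.0407
r = 2453 / 3252.0407 = 0.7543

0.7543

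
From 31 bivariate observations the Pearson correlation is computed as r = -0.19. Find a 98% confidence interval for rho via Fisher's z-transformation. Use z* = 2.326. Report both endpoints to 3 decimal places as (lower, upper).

(-0.559, 0.242)

z_r = atanh(-0.19) = -0.192337;  SE = 1/√(n−3) = 1/√28 = 0.188982
z-limits: -0.192337 ± 2.326·0.188982 = -0.192337 ± 0.439572 = [-0.631909, 0.247235]
ρ-limits: (tanh -0.631909, tanh 0.247235) = (-0.559, 0.242)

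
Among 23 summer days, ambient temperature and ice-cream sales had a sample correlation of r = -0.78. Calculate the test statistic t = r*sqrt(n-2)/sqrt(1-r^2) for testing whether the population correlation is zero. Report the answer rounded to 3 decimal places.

t = r·√(n−2) / √(1−r²) with r = -0.78, n = 23
  = -0.78·√21 / √(1 − 0.6084)
  = -0.78·4.582576 / 0.625780
  = -3.574409 / 0.625780 = -5.712

-5.712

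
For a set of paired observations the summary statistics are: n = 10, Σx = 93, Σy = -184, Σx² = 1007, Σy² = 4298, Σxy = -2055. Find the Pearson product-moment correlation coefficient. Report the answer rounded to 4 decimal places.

-0.9548

Numerator: nΣxy − (Σx)(Σy) = 10·(-2055) − (93)(-184) = -3438
Denominator: √[(nΣx²−(Σx)²)(nΣy²−(Σy)²)]
  nΣx²−(Σx)² = 10·1007 − 8649 = 1421;  nΣy²−(Σy)² = 10·4298 − 33856 = 9124
  √(1421·9124) = √12965204 = 3600.7227
r = -3438 / 3600.7227 = -0.9548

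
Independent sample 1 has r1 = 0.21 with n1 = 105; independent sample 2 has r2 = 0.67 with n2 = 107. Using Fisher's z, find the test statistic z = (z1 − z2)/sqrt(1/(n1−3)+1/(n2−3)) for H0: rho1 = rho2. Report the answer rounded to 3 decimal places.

z1 = atanh(0.21) = 0.213171,  z2 = atanh(0.67) = 0.810743
SE = √(1/(n1−3) + 1/(n2−3)) = √(1/102 + 1/104) = √(0.0098039 + 0.0096154) = √0.0194193 = 0.139353
z = (z1 − z2)/SE = (0.213171 − 0.810743) / 0.139353 = -0.597572 / 0.139353 = -4.288

-4.288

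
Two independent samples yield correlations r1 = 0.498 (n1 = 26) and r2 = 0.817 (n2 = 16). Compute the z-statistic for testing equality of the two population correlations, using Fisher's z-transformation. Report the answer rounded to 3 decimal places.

z1 = atanh(0.498) = 0.546643,  z2 = atanh(0.817) = 1.147728
SE = √(1/(n1−3) + 1/(n2−3)) = √(1/23 + 1/13) = √(0.0434783 + 0.0769231) = √0.1204014 = 0.346989
z = (z1 − z2)/SE = (0.546643 − 1.147728) / 0.346989 = -0.601085 / 0.346989 = -1.732

-1.732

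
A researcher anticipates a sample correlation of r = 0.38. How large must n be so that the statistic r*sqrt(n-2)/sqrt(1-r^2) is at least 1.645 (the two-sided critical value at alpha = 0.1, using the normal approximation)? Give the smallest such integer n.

r√(n−2)/√(1−r²) ≥ 1.645  ⇔  n−2 ≥ (1.645)²·(1−r²)/r²
(1−r²)/r² = (1−0.1444)/0.1444 = 5.9252
n ≥ 2 + 2.706025·5.9252 = 2 + 16.0337 = 18.0337
⌈18.0337⌉ = 19

19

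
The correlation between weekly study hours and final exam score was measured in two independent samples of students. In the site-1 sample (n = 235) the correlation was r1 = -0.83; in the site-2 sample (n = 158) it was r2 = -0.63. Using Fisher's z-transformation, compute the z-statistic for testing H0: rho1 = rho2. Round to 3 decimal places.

-4.306

Fisher z-transforms: z1 = atanh(-0.83) = -1.188136, z2 = atanh(-0.63) = -0.741416; difference d = -0.446720
Var(d) = 1/232 + 1/155 = 0.0043103 + 0.0064516 = 0.0107619
z = d/√Var(d) = -0.446720 / √0.0107619 = -0.446720 / 0.103740 = -4.306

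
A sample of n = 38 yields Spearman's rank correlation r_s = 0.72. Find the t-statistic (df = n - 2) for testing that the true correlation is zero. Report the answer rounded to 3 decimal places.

1 − r_s² = 1 − 0.5184 = 0.4816;  √(1−r_s²) = 0.693974
√(n−2) = √36 = 6.000000
t = r_s·√(n−2)/√(1−r_s²) = 0.72 · 6.000000 / 0.693974 = 6.225

6.225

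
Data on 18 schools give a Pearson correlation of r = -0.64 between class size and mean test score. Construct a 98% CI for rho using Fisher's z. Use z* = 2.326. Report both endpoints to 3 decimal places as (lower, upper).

(-0.876, -0.156)

Fisher z: z_r = atanh(r) = ½·ln((1+(-0.64))/(1−(-0.64))) = -0.758174
SE(z) = 1/√(n−3) = 1/√15 = 0.258199
98% ⇒ z* = 2.326; margin = 2.326·0.258199 = 0.600571
CI on z-scale: (-1.358745, -0.157603)
Back-transform: tanh(-1.358745) = -0.876102, tanh(-0.157603) = -0.156311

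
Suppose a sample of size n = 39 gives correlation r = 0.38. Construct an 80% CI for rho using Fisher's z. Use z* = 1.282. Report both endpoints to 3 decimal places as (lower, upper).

(0.184, 0.547)

z_r = atanh(0.38) = 0.400060;  SE = 1/√(n−3) = 1/√36 = 0.166667
z-limits: 0.400060 ± 1.282·0.166667 = 0.400060 ± 0.213667 = [0.186393, 0.613727]
ρ-limits: (tanh 0.186393, tanh 0.613727) = (0.184, 0.547)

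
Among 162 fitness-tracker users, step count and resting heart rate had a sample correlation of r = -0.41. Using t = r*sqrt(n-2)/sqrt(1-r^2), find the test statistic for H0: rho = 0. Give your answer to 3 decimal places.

t = r·√(n−2) / √(1−r²) with r = -0.41, n = 162
  = -0.41·√160 / √(1 − 0.1681)
  = -0.41·12.649111 / 0.912086
  = -5.186136 / 0.912086 = -5.686

-5.686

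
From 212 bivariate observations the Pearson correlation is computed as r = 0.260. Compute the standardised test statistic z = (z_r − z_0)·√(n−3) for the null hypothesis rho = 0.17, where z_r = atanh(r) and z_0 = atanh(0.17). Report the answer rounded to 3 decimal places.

1.365

Fisher z: atanh(0.260) = 0.266108, atanh(0.17) = 0.171667
z = (z_r − z_0)·√(n−3) = (0.266108 − 0.171667)·√209 = 0.094441 · 14.456832 = 1.365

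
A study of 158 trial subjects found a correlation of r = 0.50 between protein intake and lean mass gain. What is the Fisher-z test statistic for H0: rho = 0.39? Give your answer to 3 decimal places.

1.712

z_r = atanh(0.50) = 0.549306,  z_0 = atanh(0.39) = 0.411800
SE = 1/√(n−3) = 1/√155 = 0.080322
z = (z_r − z_0)/SE = (0.549306 − 0.411800) / 0.080322 = 0.137506 / 0.080322 = 1.712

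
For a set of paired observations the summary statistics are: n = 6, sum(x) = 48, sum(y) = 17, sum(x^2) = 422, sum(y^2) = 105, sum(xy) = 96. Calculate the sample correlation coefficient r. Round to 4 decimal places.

-0.8607

S_xy = nΣxy − ΣxΣy = 6·96 − 48·17 = 576 − 816 = -240
S_xx = nΣx² − (Σx)² = 6·422 − 48² = 2532 − 2304 = 228
S_yy = nΣy² − (Σy)² = 6·105 − 17² = 630 − 289 = 341
r = S_xy / √(S_xx·S_yy) = -240 / √(228·341) = -240 / √77748 = -240 / 278.8333 = -0.8607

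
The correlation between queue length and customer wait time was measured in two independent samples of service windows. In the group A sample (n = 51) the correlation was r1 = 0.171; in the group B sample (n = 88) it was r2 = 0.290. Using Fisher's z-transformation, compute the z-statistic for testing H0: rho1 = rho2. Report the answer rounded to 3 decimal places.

-0.697

Fisher z-transforms: z1 = atanh(0.171) = 0.172697, z2 = atanh(0.290) = 0.298566; difference d = -0.125869
Var(d) = 1/48 + 1/85 = 0.0208333 + 0.0117647 = 0.0325980
z = d/√Var(d) = -0.125869 / √0.0325980 = -0.125869 / 0.180549 = -0.697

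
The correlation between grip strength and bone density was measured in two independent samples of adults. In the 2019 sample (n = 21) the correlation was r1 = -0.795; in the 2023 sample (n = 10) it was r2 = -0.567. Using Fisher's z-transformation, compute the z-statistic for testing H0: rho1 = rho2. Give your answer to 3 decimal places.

-0.992

Fisher z-transforms: z1 = atanh(-0.795) = -1.084875, z2 = atanh(-0.567) = -0.643090; difference d = -0.441785
Var(d) = 1/18 + 1/7 = 0.0555556 + 0.1428571 = 0.1984127
z = d/√Var(d) = -0.441785 / √0.1984127 = -0.441785 / 0.445435 = -0.992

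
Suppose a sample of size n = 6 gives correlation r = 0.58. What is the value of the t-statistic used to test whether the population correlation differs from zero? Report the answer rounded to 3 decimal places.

1.424

1 − r² = 1 − 0.3364 = 0.6636;  √(1−r²) = 0.814616
√(n−2) = √4 = 2.000000
t = r·√(n−2)/√(1−r²) = 0.58 · 2.000000 / 0.814616 = 1.424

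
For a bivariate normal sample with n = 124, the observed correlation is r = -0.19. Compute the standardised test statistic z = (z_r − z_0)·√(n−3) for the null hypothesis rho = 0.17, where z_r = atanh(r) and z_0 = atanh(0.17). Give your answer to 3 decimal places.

z_r = atanh(-0.19) = -0.192337,  z_0 = atanh(0.17) = 0.171667
SE = 1/√(n−3) = 1/√121 = 0.090909
z = (z_r − z_0)/SE = (-0.192337 − 0.171667) / 0.090909 = -0.364004 / 0.090909 = -4.004

-4.004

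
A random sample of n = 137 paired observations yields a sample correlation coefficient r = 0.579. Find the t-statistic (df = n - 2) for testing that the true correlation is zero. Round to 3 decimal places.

t = r·√(n−2) / √(1−r²) with r = 0.579, n = 137
  = 0.579·√135 / √(1 − 0.335241)
  = 0.579·11.618950 / 0.815328
  = 6.727372 / 0.815328 = 8.251

8.251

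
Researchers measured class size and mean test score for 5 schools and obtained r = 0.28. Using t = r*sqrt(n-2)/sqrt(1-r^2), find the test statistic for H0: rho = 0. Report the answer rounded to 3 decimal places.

1 − r² = 1 − 0.0784 = 0.9216;  √(1−r²) = 0.960000
√(n−2) = √3 = 1.732051
t = r·√(n−2)/√(1−r²) = 0.28 · 1.732051 / 0.960000 = 0.505

0.505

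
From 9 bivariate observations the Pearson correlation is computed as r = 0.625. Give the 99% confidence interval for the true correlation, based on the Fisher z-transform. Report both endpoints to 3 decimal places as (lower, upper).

Fisher z: z_r = atanh(r) = ½·ln((1+0.625)/(1−0.625)) = 0.733169
SE(z) = 1/√(n−3) = 1/√6 = 0.408248
99% ⇒ z* = 2.576; margin = 2.576·0.408248 = 1.051647
CI on z-scale: (-0.318478, 1.784816)
Back-transform: tanh(-0.318478) = -0.308130, tanh(1.784816) = 0.945211

(-0.308, 0.945)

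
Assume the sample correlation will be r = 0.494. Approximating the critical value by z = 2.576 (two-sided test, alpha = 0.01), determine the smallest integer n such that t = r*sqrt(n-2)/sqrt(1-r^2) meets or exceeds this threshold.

Need r·√(n−2)/√(1−r²) ≥ 2.576
√(n−2) ≥ 2.576·√(1−0.244036) / 0.494 = 2.576·0.869462 / 0.494 = 4.5339
n−2 ≥ 20.5562  ⇒  n ≥ 22.5562
Smallest integer n = 23

23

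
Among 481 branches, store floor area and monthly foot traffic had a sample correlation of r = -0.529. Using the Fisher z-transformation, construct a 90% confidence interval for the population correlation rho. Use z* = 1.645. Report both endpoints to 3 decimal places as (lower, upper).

z_r = atanh(-0.529) = -0.588756;  SE = 1/√(n−3) = 1/√478 = 0.045739
z-limits: -0.588756 ± 1.645·0.045739 = -0.588756 ± 0.075241 = [-0.663997, -0.513515]
ρ-limits: (tanh -0.663997, tanh -0.513515) = (-0.581, -0.473)

(-0.581, -0.473)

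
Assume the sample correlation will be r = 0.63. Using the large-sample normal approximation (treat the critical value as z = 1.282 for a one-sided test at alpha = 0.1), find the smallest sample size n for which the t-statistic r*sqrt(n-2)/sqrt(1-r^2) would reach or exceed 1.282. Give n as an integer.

5

r√(n−2)/√(1−r²) ≥ 1.282  ⇔  n−2 ≥ (1.282)²·(1−r²)/r²
(1−r²)/r² = (1−0.3969)/0.3969 = 1.5195
n ≥ 2 + 1.643524·1.5195 = 2 + 2.4973 = 4.4973
⌈4.4973⌉ = 5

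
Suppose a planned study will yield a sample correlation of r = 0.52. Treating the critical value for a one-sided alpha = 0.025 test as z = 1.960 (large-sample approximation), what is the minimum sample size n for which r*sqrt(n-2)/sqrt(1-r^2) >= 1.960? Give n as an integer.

13

r√(n−2)/√(1−r²) ≥ 1.960  ⇔  n−2 ≥ (1.960)²·(1−r²)/r²
(1−r²)/r² = (1−0.2704)/0.2704 = 2.6982
n ≥ 2 + 3.8416·2.6982 = 2 + 10.3654 = 12.3654
⌈12.3654⌉ = 13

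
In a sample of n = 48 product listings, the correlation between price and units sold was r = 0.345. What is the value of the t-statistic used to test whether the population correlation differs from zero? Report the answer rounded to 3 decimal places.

2.493

t = r·√(n−2) / √(1−r²) with r = 0.345, n = 48
  = 0.345·√46 / √(1 − 0.119025)
  = 0.345·6.782330 / 0.938603
  = 2.339904 / 0.938603 = 2.493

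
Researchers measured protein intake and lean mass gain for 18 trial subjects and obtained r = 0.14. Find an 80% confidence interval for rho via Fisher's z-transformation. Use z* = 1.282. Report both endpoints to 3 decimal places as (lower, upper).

(-0.188, 0.440)

z_r = atanh(0.14) = 0.140926;  SE = 1/√(n−3) = 1/√15 = 0.258199
z-limits: 0.140926 ± 1.282·0.258199 = 0.140926 ± 0.331011 = [-0.190085, 0.471937]
ρ-limits: (tanh -0.190085, tanh 0.471937) = (-0.188, 0.440)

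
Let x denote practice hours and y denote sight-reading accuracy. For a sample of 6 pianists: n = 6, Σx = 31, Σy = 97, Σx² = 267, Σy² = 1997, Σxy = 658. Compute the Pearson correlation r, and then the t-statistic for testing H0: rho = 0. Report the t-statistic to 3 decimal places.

S_xy = nΣxy − ΣxΣy = 6·658 − 31·97 = 3948 − 3007 = 941
S_xx = nΣx² − (Σx)² = 6·267 − 31² = 1602 − 961 = 641
S_yy = nΣy² − (Σy)² = 6·1997 − 97² = 11982 − 9409 = 2573
r = S_xy / √(S_xx·S_yy) = 941 / √(641·2573) = 941 / √1649293 = 941 / 1284.2480 = 0.7327
t = r·√(n−2)/√(1−r²) = 0.7327·√4 / √(1−0.536849) = 1.465400 / 0.680552 = 2.153

2.153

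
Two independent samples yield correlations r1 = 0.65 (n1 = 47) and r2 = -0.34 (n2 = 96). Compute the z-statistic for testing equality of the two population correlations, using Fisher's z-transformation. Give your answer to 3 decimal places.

6.172

Fisher z-transforms: z1 = atanh(0.65) = 0.775299, z2 = atanh(-0.34) = -0.354093; difference d = 1.129392
Var(d) = 1/44 + 1/93 = 0.0227273 + 0.0107527 = 0.0334800
z = d/√Var(d) = 1.129392 / √0.0334800 = 1.129392 / 0.182975 = 6.172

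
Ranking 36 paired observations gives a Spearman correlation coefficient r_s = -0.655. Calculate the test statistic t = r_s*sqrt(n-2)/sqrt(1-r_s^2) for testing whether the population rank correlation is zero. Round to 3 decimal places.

1 − r_s² = 1 − 0.429025 = 0.570975;  √(1−r_s²) = 0.755629
√(n−2) = √34 = 5.830952
t = r_s·√(n−2)/√(1−r_s²) = -0.655 · 5.830952 / 0.755629 = -5.054

-5.054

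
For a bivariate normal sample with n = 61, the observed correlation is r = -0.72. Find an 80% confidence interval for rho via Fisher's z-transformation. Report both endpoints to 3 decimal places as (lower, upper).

Fisher z: z_r = atanh(r) = ½·ln((1+(-0.72))/(1−(-0.72))) = -0.907645
SE(z) = 1/√(n−3) = 1/√58 = 0.131306
80% ⇒ z* = 1.282; margin = 1.282·0.131306 = 0.168334
CI on z-scale: (-1.075979, -0.739311)
Back-transform: tanh(-1.075979) = -0.791703, tanh(-0.739311) = -0.628729

(-0.792, -0.629)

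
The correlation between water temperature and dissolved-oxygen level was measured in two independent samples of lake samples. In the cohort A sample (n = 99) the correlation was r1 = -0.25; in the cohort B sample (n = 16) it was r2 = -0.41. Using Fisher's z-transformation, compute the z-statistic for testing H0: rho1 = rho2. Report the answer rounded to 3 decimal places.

Fisher z-transforms: z1 = atanh(-0.25) = -0.255413, z2 = atanh(-0.41) = -0.435611; difference d = 0.180198
Var(d) = 1/96 + 1/13 = 0.0104167 + 0.0769231 = 0.0873398
z = d/√Var(d) = 0.180198 / √0.0873398 = 0.180198 / 0.295533 = 0.610

0.610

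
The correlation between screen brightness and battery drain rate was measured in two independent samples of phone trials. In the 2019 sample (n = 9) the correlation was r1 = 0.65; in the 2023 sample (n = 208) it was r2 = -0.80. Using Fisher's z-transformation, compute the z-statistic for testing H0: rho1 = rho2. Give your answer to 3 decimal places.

4.524

z1 = atanh(0.65) = 0.775299,  z2 = atanh(-0.80) = -1.098612
SE = √(1/(n1−3) + 1/(n2−3)) = √(1/6 + 1/205) = √(0.1666667 + 0.0048780) = √0.1715447 = 0.414180
z = (z1 − z2)/SE = (0.775299 − (-1.098612)) / 0.414180 = 1.873911 / 0.414180 = 4.524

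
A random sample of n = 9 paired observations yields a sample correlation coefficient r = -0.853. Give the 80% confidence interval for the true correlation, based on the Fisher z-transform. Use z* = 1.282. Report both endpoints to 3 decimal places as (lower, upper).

(-0.946, -0.631)

z_r = atanh(-0.853) = -1.267064;  SE = 1/√(n−3) = 1/√6 = 0.408248
z-limits: -1.267064 ± 1.282·0.408248 = -1.267064 ± 0.523374 = [-1.790438, -0.743690]
ρ-limits: (tanh -1.790438, tanh -0.743690) = (-0.946, -0.631)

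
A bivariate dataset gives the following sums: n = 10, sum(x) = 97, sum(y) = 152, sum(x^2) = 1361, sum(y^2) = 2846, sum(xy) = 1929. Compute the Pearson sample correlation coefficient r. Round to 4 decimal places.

Numerator: nΣxy − (Σx)(Σy) = 10·1929 − (97)(152) = 4546
Denominator: √[(nΣx²−(Σx)²)(nΣy²−(Σy)²)]
  nΣx²−(Σx)² = 10·1361 − 9409 = 4201;  nΣy²−(Σy)² = 10·2846 − 23104 = 5356
  √(4201·5356) = √22500556 = 4743.4751
r = 4546 / 4743.4751 = 0.9584

0.9584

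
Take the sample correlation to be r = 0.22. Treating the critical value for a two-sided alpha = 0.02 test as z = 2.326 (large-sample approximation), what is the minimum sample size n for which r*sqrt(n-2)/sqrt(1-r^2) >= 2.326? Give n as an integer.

109

r√(n−2)/√(1−r²) ≥ 2.326  ⇔  n−2 ≥ (2.326)²·(1−r²)/r²
(1−r²)/r² = (1−0.0484)/0.0484 = 19.6612
n ≥ 2 + 5.410276·19.6612 = 2 + 106.3725 = 108.3725
⌈108.3725⌉ = 109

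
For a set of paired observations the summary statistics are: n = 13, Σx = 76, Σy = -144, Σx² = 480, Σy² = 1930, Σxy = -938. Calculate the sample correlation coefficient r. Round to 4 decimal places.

-0.8794

Numerator: nΣxy − (Σx)(Σy) = 13·(-938) − (76)(-144) = -1250
Denominator: √[(nΣx²−(Σx)²)(nΣy²−(Σy)²)]
  nΣx²−(Σx)² = 13·480 − 5776 = 464;  nΣy²−(Σy)² = 13·1930 − 20736 = 4354
  √(464·4354) = √2020256 = 1421.3571
r = -1250 / 1421.3571 = -0.8794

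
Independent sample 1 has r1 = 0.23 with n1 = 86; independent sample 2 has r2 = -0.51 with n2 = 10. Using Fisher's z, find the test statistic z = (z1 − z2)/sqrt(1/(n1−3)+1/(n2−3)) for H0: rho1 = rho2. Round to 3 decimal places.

z1 = atanh(0.23) = 0.234189,  z2 = atanh(-0.51) = -0.562730
SE = √(1/(n1−3) + 1/(n2−3)) = √(1/83 + 1/7) = √(0.0120482 + 0.1428571) = √0.1549053 = 0.393580
z = (z1 − z2)/SE = (0.234189 − (-0.562730)) / 0.393580 = 0.796919 / 0.393580 = 2.025

2.025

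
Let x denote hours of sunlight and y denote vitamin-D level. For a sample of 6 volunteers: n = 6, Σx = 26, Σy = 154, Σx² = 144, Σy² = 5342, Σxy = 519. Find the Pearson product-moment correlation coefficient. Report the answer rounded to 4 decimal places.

-0.7109

S_xy = nΣxy − ΣxΣy = 6·519 − 26·154 = 3114 − 4004 = -890
S_xx = nΣx² − (Σx)² = 6·144 − 26² = 864 − 676 = 188
S_yy = nΣy² − (Σy)² = 6·5342 − 154² = 32052 − 23716 = 8336
r = S_xy / √(S_xx·S_yy) = -890 / √(188·8336) = -890 / √1567168 = -890 / 1251.8658 = -0.7109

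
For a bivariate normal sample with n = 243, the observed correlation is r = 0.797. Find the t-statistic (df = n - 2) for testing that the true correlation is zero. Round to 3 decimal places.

t = r·√(n−2) / √(1−r²) with r = 0.797, n = 243
  = 0.797·√241 / √(1 − 0.635209)
  = 0.797·15.524175 / 0.603979
  = 12.372767 / 0.603979 = 20.485

20.485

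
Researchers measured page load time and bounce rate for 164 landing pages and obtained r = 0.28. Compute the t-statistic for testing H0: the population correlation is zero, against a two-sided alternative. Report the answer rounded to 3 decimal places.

3.712

t = r·√(n−2) / √(1−r²) with r = 0.28, n = 164
  = 0.28·√162 / √(1 − 0.0784)
  = 0.28·12.727922 / 0.960000
  = 3.563818 / 0.960000 = 3.712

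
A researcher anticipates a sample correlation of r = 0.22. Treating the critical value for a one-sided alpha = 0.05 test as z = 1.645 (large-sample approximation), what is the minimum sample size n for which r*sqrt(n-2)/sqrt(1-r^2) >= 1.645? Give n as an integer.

56

Need r·√(n−2)/√(1−r²) ≥ 1.645
√(n−2) ≥ 1.645·√(1−0.0484) / 0.22 = 1.645·0.975500 / 0.22 = 7.2941
n−2 ≥ 53.2039  ⇒  n ≥ 55.2039
Smallest integer n = 56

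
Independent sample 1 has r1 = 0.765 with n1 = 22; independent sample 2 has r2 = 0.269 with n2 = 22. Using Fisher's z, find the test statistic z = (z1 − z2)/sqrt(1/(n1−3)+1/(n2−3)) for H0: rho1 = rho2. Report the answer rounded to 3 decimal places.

2.257

z1 = atanh(0.765) = 1.008160,  z2 = atanh(0.269) = 0.275786
SE = √(1/(n1−3) + 1/(n2−3)) = √(1/19 + 1/19) = √(0.0526316 + 0.0526316) = √0.1052632 = 0.324443
z = (z1 − z2)/SE = (1.008160 − 0.275786) / 0.324443 = 0.732374 / 0.324443 = 2.257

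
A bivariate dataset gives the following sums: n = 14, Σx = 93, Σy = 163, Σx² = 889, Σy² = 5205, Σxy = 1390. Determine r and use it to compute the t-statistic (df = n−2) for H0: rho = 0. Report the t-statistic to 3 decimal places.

1.188

Numerator: nΣxy − (Σx)(Σy) = 14·1390 − (93)(163) = 4301
Denominator: √[(nΣx²−(Σx)²)(nΣy²−(Σy)²)]
  nΣx²−(Σx)² = 14·889 − 8649 = 3797;  nΣy²−(Σy)² = 14·5205 − 26569 = 46301
  √(3797·46301) = √175804897 = 13259.1439
r = 4301 / 13259.1439 = 0.3244
t = r·√(n−2)/√(1−r²) = 0.3244·√12 / √(1−0.105235) = 1.123755 / 0.945920 = 1.188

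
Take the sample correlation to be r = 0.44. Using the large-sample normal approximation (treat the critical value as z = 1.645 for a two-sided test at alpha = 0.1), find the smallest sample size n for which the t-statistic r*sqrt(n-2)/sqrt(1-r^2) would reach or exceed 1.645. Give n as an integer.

Need r·√(n−2)/√(1−r²) ≥ 1.645
√(n−2) ≥ 1.645·√(1−0.1936) / 0.44 = 1.645·0.897998 / 0.44 = 3.3573
n−2 ≥ 11.2715  ⇒  n ≥ 13.2715
Smallest integer n = 14

14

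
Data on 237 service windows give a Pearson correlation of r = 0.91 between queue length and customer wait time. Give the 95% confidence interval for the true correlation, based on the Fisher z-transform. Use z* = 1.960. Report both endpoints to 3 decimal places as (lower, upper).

(0.885, 0.930)

z_r = atanh(0.91) = 1.527524;  SE = 1/√(n−3) = 1/√234 = 0.065372
z-limits: 1.527524 ± 1.960·0.065372 = 1.527524 ± 0.128129 = [1.399395, 1.655653]
ρ-limits: (tanh 1.399395, tanh 1.655653) = (0.885, 0.930)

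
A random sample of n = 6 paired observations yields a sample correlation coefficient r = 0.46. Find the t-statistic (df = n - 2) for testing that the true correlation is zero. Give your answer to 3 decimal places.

t = r·√(n−2) / √(1−r²) with r = 0.46, n = 6
  = 0.46·√4 / √(1 − 0.2116)
  = 0.46·2.000000 / 0.887919
  = 0.920000 / 0.887919 = 1.036

1.036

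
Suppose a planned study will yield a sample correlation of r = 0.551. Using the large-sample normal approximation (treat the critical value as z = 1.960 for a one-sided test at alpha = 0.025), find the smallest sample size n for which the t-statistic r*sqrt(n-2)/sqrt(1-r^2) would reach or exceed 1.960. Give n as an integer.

11

Need r·√(n−2)/√(1−r²) ≥ 1.960
√(n−2) ≥ 1.960·√(1−0.303601) / 0.551 = 1.960·0.834505 / 0.551 = 2.9685
n−2 ≥ 8.8120  ⇒  n ≥ 10.8120
Smallest integer n = 11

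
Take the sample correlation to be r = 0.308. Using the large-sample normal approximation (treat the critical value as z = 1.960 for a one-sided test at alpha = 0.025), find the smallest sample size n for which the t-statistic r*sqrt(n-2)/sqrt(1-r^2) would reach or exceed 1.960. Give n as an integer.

Need r·√(n−2)/√(1−r²) ≥ 1.960
√(n−2) ≥ 1.960·√(1−0.094864) / 0.308 = 1.960·0.951386 / 0.308 = 6.0543
n−2 ≥ 36.6545  ⇒  n ≥ 38.6545
Smallest integer n = 39

39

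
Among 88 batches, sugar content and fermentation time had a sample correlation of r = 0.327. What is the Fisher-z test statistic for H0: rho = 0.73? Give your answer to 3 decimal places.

-5.433

z_r = atanh(0.327) = 0.339465,  z_0 = atanh(0.73) = 0.928727
SE = 1/√(n−3) = 1/√85 = 0.108465
z = (z_r − z_0)/SE = (0.339465 − 0.928727) / 0.108465 = -0.589262 / 0.108465 = -5.433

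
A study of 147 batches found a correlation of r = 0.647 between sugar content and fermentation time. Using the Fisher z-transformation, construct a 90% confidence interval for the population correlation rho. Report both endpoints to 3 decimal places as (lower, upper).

(0.560, 0.720)

Fisher z: z_r = atanh(r) = ½·ln((1+0.647)/(1−0.647)) = 0.770121
SE(z) = 1/√(n−3) = 1/√144 = 0.083333
90% ⇒ z* = 1.645; margin = 1.645·0.083333 = 0.137083
CI on z-scale: (0.633038, 0.907204)
Back-transform: tanh(0.633038) = 0.560141, tanh(0.907204) = 0.719788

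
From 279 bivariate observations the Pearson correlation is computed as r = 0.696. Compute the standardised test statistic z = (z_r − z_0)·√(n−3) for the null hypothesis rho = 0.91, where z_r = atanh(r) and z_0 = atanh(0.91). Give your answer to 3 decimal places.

Fisher z: atanh(0.696) = 0.859500, atanh(0.91) = 1.527524
z = (z_r − z_0)·√(n−3) = (0.859500 − 1.527524)·√276 = -0.668024 · 16.613248 = -11.098

-11.098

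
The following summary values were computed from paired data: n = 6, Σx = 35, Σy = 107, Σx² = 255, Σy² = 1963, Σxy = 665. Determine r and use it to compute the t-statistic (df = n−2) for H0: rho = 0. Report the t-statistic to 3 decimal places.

2.440

Numerator: nΣxy − (Σx)(Σy) = 6·665 − (35)(107) = 245
Denominator: √[(nΣx²−(Σx)²)(nΣy²−(Σy)²)]
  nΣx²−(Σx)² = 6·255 − 1225 = 305;  nΣy²−(Σy)² = 6·1963 − 11449 = 329
  √(305·329) = √100345 = 316.7728
r = 245 / 316.7728 = 0.7734
t = r·√(n−2)/√(1−r²) = 0.7734·√4 / √(1−0.598148) = 1.546800 / 0.633918 = 2.440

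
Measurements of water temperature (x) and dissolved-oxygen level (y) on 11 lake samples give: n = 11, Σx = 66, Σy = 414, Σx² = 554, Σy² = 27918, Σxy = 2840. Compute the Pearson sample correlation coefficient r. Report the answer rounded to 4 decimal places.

0.2550

S_xy = nΣxy − ΣxΣy = 11·2840 − 66·414 = 31240 − 27324 = 3916
S_xx = nΣx² − (Σx)² = 11·554 − 66² = 6094 − 4356 = 1738
S_yy = nΣy² − (Σy)² = 11·27918 − 414² = 307098 − 171396 = 135702
r = S_xy / √(S_xx·S_yy) = 3916 / √(1738·135702) = 3916 / √235850076 = 3916 / 15357.4111 = 0.2550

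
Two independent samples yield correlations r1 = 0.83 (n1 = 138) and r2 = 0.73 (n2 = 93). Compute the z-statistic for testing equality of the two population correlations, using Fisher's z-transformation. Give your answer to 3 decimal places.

Fisher z-transforms: z1 = atanh(0.83) = 1.188136, z2 = atanh(0.73) = 0.928727; difference d = 0.259409
Var(d) = 1/135 + 1/90 = 0.0074074 + 0.0111111 = 0.0185185
z = d/√Var(d) = 0.259409 / √0.0185185 = 0.259409 / 0.136083 = 1.906

1.906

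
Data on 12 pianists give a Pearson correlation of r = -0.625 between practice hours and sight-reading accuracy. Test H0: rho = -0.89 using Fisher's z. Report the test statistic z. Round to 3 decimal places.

2.066

Fisher z: atanh(-0.625) = -0.733169, atanh(-0.89) = -1.421926
z = (z_r − z_0)·√(n−3) = (-0.733169 − (-1.421926))·√9 = 0.688757 · 3.000000 = 2.066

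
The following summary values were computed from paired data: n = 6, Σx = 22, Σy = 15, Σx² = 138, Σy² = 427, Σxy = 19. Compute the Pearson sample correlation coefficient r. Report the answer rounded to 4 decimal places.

-0.2409

Numerator: nΣxy − (Σx)(Σy) = 6·19 − (22)(15) = -216
Denominator: √[(nΣx²−(Σx)²)(nΣy²−(Σy)²)]
  nΣx²−(Σx)² = 6·138 − 484 = 344;  nΣy²−(Σy)² = 6·427 − 225 = 2337
  √(344·2337) = √803928 = 896.6203
r = -216 / 896.6203 = -0.2409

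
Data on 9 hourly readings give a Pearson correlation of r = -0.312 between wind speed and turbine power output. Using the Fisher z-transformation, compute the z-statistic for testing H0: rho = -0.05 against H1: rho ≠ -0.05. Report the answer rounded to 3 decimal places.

z_r = atanh(-0.312) = -0.322760,  z_0 = atanh(-0.05) = -0.050042
SE = 1/√(n−3) = 1/√6 = 0.408248
z = (z_r − z_0)/SE = (-0.322760 − (-0.050042)) / 0.408248 = -0.272718 / 0.408248 = -0.668

-0.668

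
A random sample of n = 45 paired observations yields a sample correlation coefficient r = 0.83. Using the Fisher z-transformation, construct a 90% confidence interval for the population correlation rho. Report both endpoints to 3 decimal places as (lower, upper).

Fisher z: z_r = atanh(r) = ½·ln((1+0.83)/(1−0.83)) = 1.188136
SE(z) = 1/√(n−3) = 1/√42 = 0.154303
90% ⇒ z* = 1.645; margin = 1.645·0.154303 = 0.253828
CI on z-scale: (0.934308, 1.441964)
Back-transform: tanh(0.934308) = 0.732596, tanh(1.441964) = 0.894092

(0.733, 0.894)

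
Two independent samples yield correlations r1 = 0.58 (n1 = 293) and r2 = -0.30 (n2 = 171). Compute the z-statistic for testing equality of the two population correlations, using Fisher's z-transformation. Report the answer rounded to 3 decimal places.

Fisher z-transforms: z1 = atanh(0.58) = 0.662463, z2 = atanh(-0.30) = -0.309520; difference d = 0.971983
Var(d) = 1/290 + 1/168 = 0.0034483 + 0.0059524 = 0.0094007
z = d/√Var(d) = 0.971983 / √0.0094007 = 0.971983 / 0.096957 = 10.025

10.025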